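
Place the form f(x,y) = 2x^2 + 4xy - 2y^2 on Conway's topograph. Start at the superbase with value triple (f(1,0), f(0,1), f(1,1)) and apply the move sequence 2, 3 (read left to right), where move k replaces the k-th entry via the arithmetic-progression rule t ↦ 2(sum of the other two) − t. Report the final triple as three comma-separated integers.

start (2,-2,4) = (f(1,0),f(0,1),f(1,1))
replace slot 2: 2·(2+4) − (-2) = 14 → (2,14,4)
replace slot 3: 2·(2+14) − 4 = 28 → (2,14,28)

2,14,28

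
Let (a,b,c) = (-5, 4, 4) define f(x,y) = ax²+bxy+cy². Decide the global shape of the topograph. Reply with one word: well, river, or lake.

D = b²−4ac = 4² − 4·(-5)·4 = 96
D > 0 non-square ⇒ indefinite ⇒ periodic river

river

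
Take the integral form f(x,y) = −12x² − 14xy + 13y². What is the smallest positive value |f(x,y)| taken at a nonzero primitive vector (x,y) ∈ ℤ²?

descent: ρ → (13,14,-12)  [lands on river]
river: ρ → (-12,10,15)
river: ρ → (15,20,-7)
river: ρ → (-7,22,12)
river: ρ → (12,26,-3)
river: ρ → (-3,28,3)
river: ρ → (3,26,-12)
river: ρ → (-12,22,7)
river: ρ → (7,20,-15)
river: ρ → (-15,10,12)
river: ρ → (12,14,-13)
river: ρ → (-13,12,13)
closes: descent 1, river 12
min |a| on river = 3

3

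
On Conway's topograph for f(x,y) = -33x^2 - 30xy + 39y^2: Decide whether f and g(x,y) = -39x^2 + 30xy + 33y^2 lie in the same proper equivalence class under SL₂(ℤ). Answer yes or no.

D₁ = 6048, D₂ = 6048
river cycle of f (length 6): (39, 30, -33), (-33, 36, 36), (36, 36, -33), (-33, 30, 39), (39, 48, -24), (-24, 48, 39)
river cycle of g (length 6): (33, 36, -36), (-36, 36, 33), (33, 30, -39), (-39, 48, 24), (24, 48, -39), (-39, 30, 33)
cycles differ ⇒ inequivalent

no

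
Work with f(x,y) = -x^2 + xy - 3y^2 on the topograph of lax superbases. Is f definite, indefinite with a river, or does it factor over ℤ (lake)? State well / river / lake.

D = b²−4ac = 1² − 4·(-1)·(-3) = -11
D < 0 ⇒ definite ⇒ every region one sign ⇒ single well

well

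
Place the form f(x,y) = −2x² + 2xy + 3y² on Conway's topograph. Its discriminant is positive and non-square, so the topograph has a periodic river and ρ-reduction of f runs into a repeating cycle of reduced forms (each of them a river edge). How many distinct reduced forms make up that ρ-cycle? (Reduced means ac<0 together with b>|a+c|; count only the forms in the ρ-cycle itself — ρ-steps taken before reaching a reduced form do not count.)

D = 28, ⌊√D⌋ = 5
river: ρ → (3,4,-1)
river: ρ → (-1,4,3)
river: ρ → (3,2,-2)
river: ρ → (-2,2,3)
ρ-cycle length = 4 (tail of 0 descent steps not counted)

4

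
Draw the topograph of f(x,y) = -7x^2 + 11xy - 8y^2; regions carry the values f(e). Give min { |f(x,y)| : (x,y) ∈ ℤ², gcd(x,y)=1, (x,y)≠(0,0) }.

translate: b→3 (≡-11 mod 14), so (7,-11,8)→(7,3,4)
flip: (7,3,4)→(4,-3,7)
reduced (well bottom): (4,-3,7) with a≤c, −a<b≤a
well minimum |f| = |-4| = 4 (negative-definite)

4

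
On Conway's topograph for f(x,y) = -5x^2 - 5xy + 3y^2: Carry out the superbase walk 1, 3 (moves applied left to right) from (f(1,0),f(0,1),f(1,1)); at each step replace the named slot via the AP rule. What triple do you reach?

start (-5,3,-7) = (f(1,0),f(0,1),f(1,1))
replace slot 1: 2·(3+(-7)) − (-5) = -3 → (-3,3,-7)
replace slot 3: 2·((-3)+3) − (-7) = 7 → (-3,3,7)

-3,3,7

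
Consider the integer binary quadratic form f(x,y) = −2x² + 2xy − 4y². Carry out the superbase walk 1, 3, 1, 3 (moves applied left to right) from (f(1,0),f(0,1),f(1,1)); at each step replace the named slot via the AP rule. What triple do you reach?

start (-2,-4,-4) = (f(1,0),f(0,1),f(1,1))
replace slot 1: 2·((-4)+(-4)) − (-2) = -14 → (-14,-4,-4)
replace slot 3: 2·((-14)+(-4)) − (-4) = -32 → (-14,-4,-32)
replace slot 1: 2·((-4)+(-32)) − (-14) = -58 → (-58,-4,-32)
replace slot 3: 2·((-58)+(-4)) − (-32) = -92 → (-58,-4,-92)

-58,-4,-92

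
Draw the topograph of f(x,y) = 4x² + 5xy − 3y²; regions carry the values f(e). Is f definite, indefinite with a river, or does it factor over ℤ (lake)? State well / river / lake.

D = b²−4ac = 5² − 4·4·(-3) = 73
D > 0 non-square ⇒ indefinite ⇒ periodic river

river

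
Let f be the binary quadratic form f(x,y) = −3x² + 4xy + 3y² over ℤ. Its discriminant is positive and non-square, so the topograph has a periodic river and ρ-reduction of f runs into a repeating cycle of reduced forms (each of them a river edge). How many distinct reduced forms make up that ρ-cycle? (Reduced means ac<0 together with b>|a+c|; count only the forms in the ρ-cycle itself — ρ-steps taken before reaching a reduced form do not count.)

D = 52, ⌊√D⌋ = 7
river: ρ → (3,2,-4)
river: ρ → (-4,6,1)
river: ρ → (1,6,-4)
river: ρ → (-4,2,3)
river: ρ → (3,4,-3)
river: ρ → (-3,2,4)
river: ρ → (4,6,-1)
river: ρ → (-1,6,4)
river: ρ → (4,2,-3)
river: ρ → (-3,4,3)
ρ-cycle length = 10 (tail of 0 descent steps not counted)

10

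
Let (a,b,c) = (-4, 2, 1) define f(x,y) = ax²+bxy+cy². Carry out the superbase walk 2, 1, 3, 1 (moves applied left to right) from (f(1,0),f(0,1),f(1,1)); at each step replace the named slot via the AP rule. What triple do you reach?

start (-4,1,-1) = (f(1,0),f(0,1),f(1,1))
replace slot 2: 2·((-4)+(-1)) − 1 = -11 → (-4,-11,-1)
replace slot 1: 2·((-11)+(-1)) − (-4) = -20 → (-20,-11,-1)
replace slot 3: 2·((-20)+(-11)) − (-1) = -61 → (-20,-11,-61)
replace slot 1: 2·((-11)+(-61)) − (-20) = -124 → (-124,-11,-61)

-124,-11,-61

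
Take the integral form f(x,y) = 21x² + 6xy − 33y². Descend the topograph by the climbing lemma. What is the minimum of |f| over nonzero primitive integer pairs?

descent: ρ → (-33,-6,21)
descent: ρ → (21,48,-6)  [lands on river]
river: ρ → (-6,48,21)
river: ρ → (21,36,-18)
river: ρ → (-18,36,21)
closes: descent 2, river 4
min |a| on river = 6

6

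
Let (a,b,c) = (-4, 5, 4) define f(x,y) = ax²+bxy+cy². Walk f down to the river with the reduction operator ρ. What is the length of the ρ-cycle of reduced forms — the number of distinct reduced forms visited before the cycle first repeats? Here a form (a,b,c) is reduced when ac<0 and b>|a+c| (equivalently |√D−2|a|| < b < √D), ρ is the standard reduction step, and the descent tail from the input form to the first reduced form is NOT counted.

D = 89, ⌊√D⌋ = 9
river: ρ → (4,3,-5)
river: ρ → (-5,7,2)
river: ρ → (2,9,-1)
river: ρ → (-1,9,2)
river: ρ → (2,7,-5)
river: ρ → (-5,3,4)
river: ρ → (4,5,-4)
river: ρ → (-4,3,5)
river: ρ → (5,7,-2)
river: ρ → (-2,9,1)
river: ρ → (1,9,-2)
river: ρ → (-2,7,5)
river: ρ → (5,3,-4)
river: ρ → (-4,5,4)
ρ-cycle length = 14 (tail of 0 descent steps not counted)

14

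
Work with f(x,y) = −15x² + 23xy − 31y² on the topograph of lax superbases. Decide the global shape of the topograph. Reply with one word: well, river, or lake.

D = b²−4ac = 23² − 4·(-15)·(-31) = -1331
D < 0 ⇒ definite ⇒ every region one sign ⇒ single well

well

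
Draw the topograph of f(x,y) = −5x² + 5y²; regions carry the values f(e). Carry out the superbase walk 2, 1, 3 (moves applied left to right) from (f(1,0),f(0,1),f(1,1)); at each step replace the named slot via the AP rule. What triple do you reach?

start (-5,5,0) = (f(1,0),f(0,1),f(1,1))
replace slot 2: 2·((-5)+0) − 5 = -15 → (-5,-15,0)
replace slot 1: 2·((-15)+0) − (-5) = -25 → (-25,-15,0)
replace slot 3: 2·((-25)+(-15)) − 0 = -80 → (-25,-15,-80)

-25,-15,-80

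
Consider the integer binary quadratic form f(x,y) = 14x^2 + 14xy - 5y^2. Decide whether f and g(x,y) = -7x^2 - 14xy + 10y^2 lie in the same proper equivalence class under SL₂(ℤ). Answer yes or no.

D₁ = 476, D₂ = 476
river cycle of f (length 8): (-5, 16, 11), (11, 6, -10), (-10, 14, 7), (7, 14, -10), (-10, 6, 11), (11, 16, -5), (-5, 14, 14), (14, 14, -5)
river cycle of g (length 8): (10, 14, -7), (-7, 14, 10), (10, 6, -11), (-11, 16, 5), (5, 14, -14), (-14, 14, 5), (5, 16, -11), (-11, 6, 10)
cycles differ ⇒ inequivalent

no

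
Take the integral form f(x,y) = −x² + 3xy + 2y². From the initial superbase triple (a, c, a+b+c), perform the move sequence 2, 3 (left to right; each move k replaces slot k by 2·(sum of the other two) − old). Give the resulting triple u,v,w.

start (-1,2,4) = (f(1,0),f(0,1),f(1,1))
replace slot 2: 2·((-1)+4) − 2 = 4 → (-1,4,4)
replace slot 3: 2·((-1)+4) − 4 = 2 → (-1,4,2)

-1,4,2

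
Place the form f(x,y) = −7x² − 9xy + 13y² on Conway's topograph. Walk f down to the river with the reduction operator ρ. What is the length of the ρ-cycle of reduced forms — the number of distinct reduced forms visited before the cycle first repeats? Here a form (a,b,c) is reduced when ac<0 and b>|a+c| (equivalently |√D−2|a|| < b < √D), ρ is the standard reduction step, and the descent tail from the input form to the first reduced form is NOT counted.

D = 445, ⌊√D⌋ = 21
descent: ρ → (13,9,-7)  [lands on river]
river: ρ → (-7,19,3)
river: ρ → (3,17,-13)
river: ρ → (-13,9,7)
river: ρ → (7,19,-3)
river: ρ → (-3,17,13)
ρ-cycle length = 6 (tail of 1 descent step not counted)

6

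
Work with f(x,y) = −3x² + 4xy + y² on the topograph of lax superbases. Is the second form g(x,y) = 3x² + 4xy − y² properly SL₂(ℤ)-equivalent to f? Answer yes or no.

D₁ = 28, D₂ = 28
river cycle of f (length 4): (1, 4, -3), (-3, 2, 2), (2, 2, -3), (-3, 4, 1)
river cycle of g (length 4): (-1, 4, 3), (3, 2, -2), (-2, 2, 3), (3, 4, -1)
cycles differ ⇒ inequivalent

no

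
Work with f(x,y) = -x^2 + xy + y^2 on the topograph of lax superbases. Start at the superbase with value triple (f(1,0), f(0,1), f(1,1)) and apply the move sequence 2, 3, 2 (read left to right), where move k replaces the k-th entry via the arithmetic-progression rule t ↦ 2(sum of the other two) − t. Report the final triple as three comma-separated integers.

start (-1,1,1) = (f(1,0),f(0,1),f(1,1))
replace slot 2: 2·((-1)+1) − 1 = -1 → (-1,-1,1)
replace slot 3: 2·((-1)+(-1)) − 1 = -5 → (-1,-1,-5)
replace slot 2: 2·((-1)+(-5)) − (-1) = -11 → (-1,-11,-5)

-1,-11,-5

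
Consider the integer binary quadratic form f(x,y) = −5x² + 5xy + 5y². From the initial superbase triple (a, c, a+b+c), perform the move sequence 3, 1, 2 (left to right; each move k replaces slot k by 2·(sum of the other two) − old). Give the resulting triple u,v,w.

start (-5,5,5) = (f(1,0),f(0,1),f(1,1))
replace slot 3: 2·((-5)+5) − 5 = -5 → (-5,5,-5)
replace slot 1: 2·(5+(-5)) − (-5) = 5 → (5,5,-5)
replace slot 2: 2·(5+(-5)) − 5 = -5 → (5,-5,-5)

5,-5,-5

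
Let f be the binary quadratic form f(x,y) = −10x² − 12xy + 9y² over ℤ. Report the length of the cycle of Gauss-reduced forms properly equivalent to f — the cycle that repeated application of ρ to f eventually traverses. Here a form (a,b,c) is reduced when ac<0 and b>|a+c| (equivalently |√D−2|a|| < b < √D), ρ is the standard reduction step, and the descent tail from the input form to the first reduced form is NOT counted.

D = 504, ⌊√D⌋ = 22
descent: ρ → (9,12,-10)  [lands on river]
river: ρ → (-10,8,11)
river: ρ → (11,14,-7)
river: ρ → (-7,14,11)
river: ρ → (11,8,-10)
river: ρ → (-10,12,9)
river: ρ → (9,6,-13)
river: ρ → (-13,20,2)
river: ρ → (2,20,-13)
river: ρ → (-13,6,9)
ρ-cycle length = 10 (tail of 1 descent step not counted)

10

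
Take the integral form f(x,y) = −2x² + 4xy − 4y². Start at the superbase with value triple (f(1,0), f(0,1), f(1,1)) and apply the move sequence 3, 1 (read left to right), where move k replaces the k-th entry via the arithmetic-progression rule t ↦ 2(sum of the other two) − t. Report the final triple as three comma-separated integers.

start (-2,-4,-2) = (f(1,0),f(0,1),f(1,1))
replace slot 3: 2·((-2)+(-4)) − (-2) = -10 → (-2,-4,-10)
replace slot 1: 2·((-4)+(-10)) − (-2) = -26 → (-26,-4,-10)

-26,-4,-10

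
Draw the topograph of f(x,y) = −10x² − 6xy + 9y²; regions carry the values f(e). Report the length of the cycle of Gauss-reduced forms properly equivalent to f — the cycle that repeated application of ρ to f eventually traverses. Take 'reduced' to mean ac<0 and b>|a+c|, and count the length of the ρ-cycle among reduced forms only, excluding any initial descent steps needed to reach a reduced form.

D = 396, ⌊√D⌋ = 19
descent: ρ → (9,6,-10)  [lands on river]
river: ρ → (-10,14,5)
river: ρ → (5,16,-7)
river: ρ → (-7,12,9)
ρ-cycle length = 4 (tail of 1 descent step not counted)

4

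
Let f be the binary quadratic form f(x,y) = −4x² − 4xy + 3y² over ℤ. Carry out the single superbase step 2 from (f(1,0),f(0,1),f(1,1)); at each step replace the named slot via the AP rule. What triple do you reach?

start (-4,3,-5) = (f(1,0),f(0,1),f(1,1))
replace slot 2: 2·((-4)+(-5)) − 3 = -21 → (-4,-21,-5)

-4,-21,-5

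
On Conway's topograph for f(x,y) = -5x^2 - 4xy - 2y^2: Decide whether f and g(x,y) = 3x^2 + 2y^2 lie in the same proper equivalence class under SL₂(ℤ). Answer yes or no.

D₁ = -24, D₂ = -24
f is negative-definite; reduce −f:
−f: flip: (5,4,2)→(2,-4,5)
−f: translate: b→0 (≡-4 mod 4), so (2,-4,5)→(2,0,3)
−f: reduced (well bottom): (2,0,3) with a≤c, −a<b≤a
flip sign back: reduced form of f is (-2,0,-3)
g: flip: (3,0,2)→(2,0,3)
g: reduced (well bottom): (2,0,3) with a≤c, −a<b≤a
reduced forms (-2, 0, -3) vs (2, 0, 3) ⇒ inequivalent

no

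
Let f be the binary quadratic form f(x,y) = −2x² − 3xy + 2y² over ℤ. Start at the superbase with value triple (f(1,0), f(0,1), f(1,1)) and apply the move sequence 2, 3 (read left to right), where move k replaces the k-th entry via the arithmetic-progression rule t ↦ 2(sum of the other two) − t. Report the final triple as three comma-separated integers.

start (-2,2,-3) = (f(1,0),f(0,1),f(1,1))
replace slot 2: 2·((-2)+(-3)) − 2 = -12 → (-2,-12,-3)
replace slot 3: 2·((-2)+(-12)) − (-3) = -25 → (-2,-12,-25)

-2,-12,-25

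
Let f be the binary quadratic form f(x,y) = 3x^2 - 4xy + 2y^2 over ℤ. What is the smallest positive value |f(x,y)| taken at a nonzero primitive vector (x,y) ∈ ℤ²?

translate: b→2 (≡-4 mod 6), so (3,-4,2)→(3,2,1)
flip: (3,2,1)→(1,-2,3)
translate: b→0 (≡-2 mod 2), so (1,-2,3)→(1,0,2)
reduced (well bottom): (1,0,2) with a≤c, −a<b≤a
well minimum = a = 1

1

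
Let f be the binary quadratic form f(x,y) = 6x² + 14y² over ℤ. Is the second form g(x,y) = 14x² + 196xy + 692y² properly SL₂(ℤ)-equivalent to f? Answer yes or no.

D₁ = -336, D₂ = -336
f: reduced (well bottom): (6,0,14) with a≤c, −a<b≤a
g: translate: b→0 (≡196 mod 28), so (14,196,692)→(14,0,6)
g: flip: (14,0,6)→(6,0,14)
g: reduced (well bottom): (6,0,14) with a≤c, −a<b≤a
reduced forms (6, 0, 14) vs (6, 0, 14) ⇒ equivalent

yes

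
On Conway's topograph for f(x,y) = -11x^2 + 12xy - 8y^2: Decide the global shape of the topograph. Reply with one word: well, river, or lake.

D = b²−4ac = 12² − 4·(-11)·(-8) = -208
D < 0 ⇒ definite ⇒ every region one sign ⇒ single well

well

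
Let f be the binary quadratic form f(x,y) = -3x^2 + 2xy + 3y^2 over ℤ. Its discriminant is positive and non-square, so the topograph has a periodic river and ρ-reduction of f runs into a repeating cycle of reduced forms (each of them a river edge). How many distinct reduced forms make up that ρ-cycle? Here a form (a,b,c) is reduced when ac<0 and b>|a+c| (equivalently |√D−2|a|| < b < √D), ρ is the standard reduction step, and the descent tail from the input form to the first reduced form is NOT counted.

D = 40, ⌊√D⌋ = 6
river: ρ → (3,4,-2)
river: ρ → (-2,4,3)
river: ρ → (3,2,-3)
river: ρ → (-3,4,2)
river: ρ → (2,4,-3)
river: ρ → (-3,2,3)
ρ-cycle length = 6 (tail of 0 descent steps not counted)

6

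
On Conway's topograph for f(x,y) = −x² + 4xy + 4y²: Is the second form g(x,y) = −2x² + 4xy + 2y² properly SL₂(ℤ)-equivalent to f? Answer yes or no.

D₁ = 32, D₂ = 32
river cycle of f (length 2): (4, 4, -1), (-1, 4, 4)
river cycle of g (length 2): (2, 4, -2), (-2, 4, 2)
cycles differ ⇒ inequivalent

no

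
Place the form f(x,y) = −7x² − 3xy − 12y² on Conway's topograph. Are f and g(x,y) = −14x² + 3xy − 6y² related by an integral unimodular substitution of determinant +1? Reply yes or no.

D₁ = -327, D₂ = -327
f is negative-definite; reduce −f:
−f: reduced (well bottom): (7,3,12) with a≤c, −a<b≤a
flip sign back: reduced form of f is (-7,-3,-12)
g is negative-definite; reduce −g:
−g: flip: (14,-3,6)→(6,3,14)
−g: reduced (well bottom): (6,3,14) with a≤c, −a<b≤a
flip sign back: reduced form of g is (-6,-3,-14)
reduced forms (-7, -3, -12) vs (-6, -3, -14) ⇒ inequivalent

no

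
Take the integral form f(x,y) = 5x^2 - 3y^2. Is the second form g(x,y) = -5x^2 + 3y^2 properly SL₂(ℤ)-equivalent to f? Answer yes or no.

D₁ = 60, D₂ = 60
river cycle of f (length 2): (-3, 6, 2), (2, 6, -3)
river cycle of g (length 2): (3, 6, -2), (-2, 6, 3)
cycles differ ⇒ inequivalent

no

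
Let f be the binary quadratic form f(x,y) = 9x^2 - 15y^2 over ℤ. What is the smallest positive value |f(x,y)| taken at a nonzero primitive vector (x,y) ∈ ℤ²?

descent: ρ → (-15,0,9)
descent: ρ → (9,18,-6)  [lands on river]
river: ρ → (-6,18,9)
closes: descent 2, river 2
min |a| on river = 6

6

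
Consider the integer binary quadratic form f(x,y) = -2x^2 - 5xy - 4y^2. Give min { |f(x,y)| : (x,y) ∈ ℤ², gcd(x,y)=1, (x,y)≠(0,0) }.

translate: b→1 (≡5 mod 4), so (2,5,4)→(2,1,1)
flip: (2,1,1)→(1,-1,2)
translate: b→1 (≡-1 mod 2), so (1,-1,2)→(1,1,2)
reduced (well bottom): (1,1,2) with a≤c, −a<b≤a
well minimum |f| = |-1| = 1 (negative-definite)

1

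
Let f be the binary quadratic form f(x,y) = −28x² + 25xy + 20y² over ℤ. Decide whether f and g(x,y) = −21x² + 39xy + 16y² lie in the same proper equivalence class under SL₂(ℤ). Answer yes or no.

D₁ = 2865, D₂ = 2865
river cycle of f (length 32): (20, 15, -33), (-33, 51, 2), (2, 53, -7), (-7, 45, 30), (30, 15, -22), (-22, 29, 23), (23, 17, -28), (-28, 39, 12), (12, 33, -37), (-37, 41, 8), … (22 more)
river cycle of g (length 28): (16, 25, -35), (-35, 45, 6), (6, 51, -11), (-11, 37, 34), (34, 31, -14), (-14, 53, 1), (1, 53, -14), (-14, 31, 34), (34, 37, -11), (-11, 51, 6), … (18 more)
cycles differ ⇒ inequivalent

no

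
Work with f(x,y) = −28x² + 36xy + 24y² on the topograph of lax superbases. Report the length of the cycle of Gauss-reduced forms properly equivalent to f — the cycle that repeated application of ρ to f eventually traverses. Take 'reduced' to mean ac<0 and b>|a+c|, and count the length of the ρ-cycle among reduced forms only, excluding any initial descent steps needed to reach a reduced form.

D = 3984, ⌊√D⌋ = 63
river: ρ → (24,60,-4)
river: ρ → (-4,60,24)
river: ρ → (24,36,-28)
river: ρ → (-28,20,32)
river: ρ → (32,44,-16)
river: ρ → (-16,52,20)
river: ρ → (20,28,-40)
river: ρ → (-40,52,8)
river: ρ → (8,60,-12)
river: ρ → (-12,60,8)
river: ρ → (8,52,-40)
river: ρ → (-40,28,20)
river: ρ → (20,52,-16)
river: ρ → (-16,44,32)
river: ρ → (32,20,-28)
river: ρ → (-28,36,24)
ρ-cycle length = 16 (tail of 0 descent steps not counted)

16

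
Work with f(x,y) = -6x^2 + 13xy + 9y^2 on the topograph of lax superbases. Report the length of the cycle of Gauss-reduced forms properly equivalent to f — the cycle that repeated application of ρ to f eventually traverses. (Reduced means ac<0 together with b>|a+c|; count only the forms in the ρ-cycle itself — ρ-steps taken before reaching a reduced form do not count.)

D = 385, ⌊√D⌋ = 19
river: ρ → (9,5,-10)
river: ρ → (-10,15,4)
river: ρ → (4,17,-6)
river: ρ → (-6,19,1)
river: ρ → (1,19,-6)
river: ρ → (-6,17,4)
river: ρ → (4,15,-10)
river: ρ → (-10,5,9)
river: ρ → (9,13,-6)
river: ρ → (-6,11,11)
river: ρ → (11,11,-6)
river: ρ → (-6,13,9)
ρ-cycle length = 12 (tail of 0 descent steps not counted)

12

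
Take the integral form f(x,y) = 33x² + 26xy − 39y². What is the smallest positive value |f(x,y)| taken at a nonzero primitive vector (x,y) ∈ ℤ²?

river: ρ → (-39,52,20)
river: ρ → (20,68,-15)
river: ρ → (-15,52,52)
river: ρ → (52,52,-15)
river: ρ → (-15,68,20)
river: ρ → (20,52,-39)
river: ρ → (-39,26,33)
river: ρ → (33,40,-32)
river: ρ → (-32,24,41)
river: ρ → (41,58,-15)
river: ρ → (-15,62,33)
river: ρ → (33,70,-7)
river: ρ → (-7,70,33)
river: ρ → (33,62,-15)
river: ρ → (-15,58,41)
river: ρ → (41,24,-32)
river: ρ → (-32,40,33)
river: ρ → (33,26,-39)
closes: descent 0, river 18
min |a| on river = 7

7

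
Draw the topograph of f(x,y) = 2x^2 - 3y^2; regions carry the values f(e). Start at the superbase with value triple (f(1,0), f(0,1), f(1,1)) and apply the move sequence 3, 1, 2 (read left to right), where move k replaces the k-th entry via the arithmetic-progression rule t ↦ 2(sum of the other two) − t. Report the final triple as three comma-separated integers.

start (2,-3,-1) = (f(1,0),f(0,1),f(1,1))
replace slot 3: 2·(2+(-3)) − (-1) = -1 → (2,-3,-1)
replace slot 1: 2·((-3)+(-1)) − 2 = -10 → (-10,-3,-1)
replace slot 2: 2·((-10)+(-1)) − (-3) = -19 → (-10,-19,-1)

-10,-19,-1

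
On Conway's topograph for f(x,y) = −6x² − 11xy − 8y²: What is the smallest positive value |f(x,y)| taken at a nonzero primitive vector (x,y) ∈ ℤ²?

translate: b→-1 (≡11 mod 12), so (6,11,8)→(6,-1,3)
flip: (6,-1,3)→(3,1,6)
reduced (well bottom): (3,1,6) with a≤c, −a<b≤a
well minimum |f| = |-3| = 3 (negative-definite)

3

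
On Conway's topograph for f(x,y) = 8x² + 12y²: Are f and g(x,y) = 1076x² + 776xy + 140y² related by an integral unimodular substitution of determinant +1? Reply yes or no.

D₁ = -384, D₂ = -384
f: reduced (well bottom): (8,0,12) with a≤c, −a<b≤a
g: flip: (1076,776,140)→(140,-776,1076)
g: translate: b→64 (≡-776 mod 280), so (140,-776,1076)→(140,64,8)
g: flip: (140,64,8)→(8,-64,140)
g: translate: b→0 (≡-64 mod 16), so (8,-64,140)→(8,0,12)
g: reduced (well bottom): (8,0,12) with a≤c, −a<b≤a
reduced forms (8, 0, 12) vs (8, 0, 12) ⇒ equivalent

yes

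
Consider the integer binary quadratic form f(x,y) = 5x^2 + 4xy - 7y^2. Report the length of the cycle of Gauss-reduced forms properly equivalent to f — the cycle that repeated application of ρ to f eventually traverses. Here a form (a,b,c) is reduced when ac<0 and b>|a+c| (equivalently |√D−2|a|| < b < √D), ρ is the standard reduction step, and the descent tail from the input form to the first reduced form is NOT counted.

D = 156, ⌊√D⌋ = 12
river: ρ → (-7,10,2)
river: ρ → (2,10,-7)
river: ρ → (-7,4,5)
river: ρ → (5,6,-6)
river: ρ → (-6,6,5)
river: ρ → (5,4,-7)
ρ-cycle length = 6 (tail of 0 descent steps not counted)

6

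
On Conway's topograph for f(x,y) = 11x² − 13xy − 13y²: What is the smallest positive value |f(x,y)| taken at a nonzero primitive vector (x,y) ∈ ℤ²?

descent: ρ → (-13,13,11)  [lands on river]
river: ρ → (11,9,-15)
river: ρ → (-15,21,5)
river: ρ → (5,19,-19)
river: ρ → (-19,19,5)
river: ρ → (5,21,-15)
river: ρ → (-15,9,11)
river: ρ → (11,13,-13)
closes: descent 1, river 8
min |a| on river = 5

5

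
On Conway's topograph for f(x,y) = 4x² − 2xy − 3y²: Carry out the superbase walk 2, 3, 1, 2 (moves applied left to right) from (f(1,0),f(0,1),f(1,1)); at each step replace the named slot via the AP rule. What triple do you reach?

start (4,-3,-1) = (f(1,0),f(0,1),f(1,1))
replace slot 2: 2·(4+(-1)) − (-3) = 9 → (4,9,-1)
replace slot 3: 2·(4+9) − (-1) = 27 → (4,9,27)
replace slot 1: 2·(9+27) − 4 = 68 → (68,9,27)
replace slot 2: 2·(68+27) − 9 = 181 → (68,181,27)

68,181,27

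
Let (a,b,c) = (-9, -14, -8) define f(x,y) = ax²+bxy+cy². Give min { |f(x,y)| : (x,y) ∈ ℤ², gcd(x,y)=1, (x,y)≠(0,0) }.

translate: b→-4 (≡14 mod 18), so (9,14,8)→(9,-4,3)
flip: (9,-4,3)→(3,4,9)
translate: b→-2 (≡4 mod 6), so (3,4,9)→(3,-2,8)
reduced (well bottom): (3,-2,8) with a≤c, −a<b≤a
well minimum |f| = |-3| = 3 (negative-definite)

3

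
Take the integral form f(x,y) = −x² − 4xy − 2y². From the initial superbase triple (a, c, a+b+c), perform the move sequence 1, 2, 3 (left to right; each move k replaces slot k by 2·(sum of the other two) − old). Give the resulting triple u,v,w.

start (-1,-2,-7) = (f(1,0),f(0,1),f(1,1))
replace slot 1: 2·((-2)+(-7)) − (-1) = -17 → (-17,-2,-7)
replace slot 2: 2·((-17)+(-7)) − (-2) = -46 → (-17,-46,-7)
replace slot 3: 2·((-17)+(-46)) − (-7) = -119 → (-17,-46,-119)

-17,-46,-119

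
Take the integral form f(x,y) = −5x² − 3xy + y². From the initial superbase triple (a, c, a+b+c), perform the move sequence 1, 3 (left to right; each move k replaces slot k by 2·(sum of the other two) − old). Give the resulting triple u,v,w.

start (-5,1,-7) = (f(1,0),f(0,1),f(1,1))
replace slot 1: 2·(1+(-7)) − (-5) = -7 → (-7,1,-7)
replace slot 3: 2·((-7)+1) − (-7) = -5 → (-7,1,-5)

-7,1,-5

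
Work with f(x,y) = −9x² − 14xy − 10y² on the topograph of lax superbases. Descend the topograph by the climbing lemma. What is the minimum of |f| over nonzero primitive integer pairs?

translate: b→-4 (≡14 mod 18), so (9,14,10)→(9,-4,5)
flip: (9,-4,5)→(5,4,9)
reduced (well bottom): (5,4,9) with a≤c, −a<b≤a
well minimum |f| = |-5| = 5 (negative-definite)

5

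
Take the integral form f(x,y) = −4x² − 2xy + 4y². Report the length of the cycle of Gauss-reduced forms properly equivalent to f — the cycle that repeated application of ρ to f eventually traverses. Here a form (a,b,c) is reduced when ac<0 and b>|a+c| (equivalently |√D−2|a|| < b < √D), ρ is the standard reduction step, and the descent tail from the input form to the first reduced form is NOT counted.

D = 68, ⌊√D⌋ = 8
descent: ρ → (4,2,-4)  [lands on river]
river: ρ → (-4,6,2)
river: ρ → (2,6,-4)
river: ρ → (-4,2,4)
river: ρ → (4,6,-2)
river: ρ → (-2,6,4)
ρ-cycle length = 6 (tail of 1 descent step not counted)

6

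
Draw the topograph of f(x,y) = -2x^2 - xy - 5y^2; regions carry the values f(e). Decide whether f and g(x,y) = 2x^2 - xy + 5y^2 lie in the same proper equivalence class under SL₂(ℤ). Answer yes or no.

D₁ = -39, D₂ = -39
f is negative-definite; reduce −f:
−f: reduced (well bottom): (2,1,5) with a≤c, −a<b≤a
flip sign back: reduced form of f is (-2,-1,-5)
g: reduced (well bottom): (2,-1,5) with a≤c, −a<b≤a
reduced forms (-2, -1, -5) vs (2, -1, 5) ⇒ inequivalent

no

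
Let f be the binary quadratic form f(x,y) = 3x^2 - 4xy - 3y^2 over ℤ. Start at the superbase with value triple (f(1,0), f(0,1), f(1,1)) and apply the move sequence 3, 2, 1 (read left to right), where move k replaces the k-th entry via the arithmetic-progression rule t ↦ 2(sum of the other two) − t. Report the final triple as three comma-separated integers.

start (3,-3,-4) = (f(1,0),f(0,1),f(1,1))
replace slot 3: 2·(3+(-3)) − (-4) = 4 → (3,-3,4)
replace slot 2: 2·(3+4) − (-3) = 17 → (3,17,4)
replace slot 1: 2·(17+4) − 3 = 39 → (39,17,4)

39,17,4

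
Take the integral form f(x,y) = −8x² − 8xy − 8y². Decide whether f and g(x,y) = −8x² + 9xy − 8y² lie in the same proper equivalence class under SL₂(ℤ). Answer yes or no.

D₁ = -192, D₂ = -175
discriminants differ ⇒ not SL₂(ℤ)-equivalent

no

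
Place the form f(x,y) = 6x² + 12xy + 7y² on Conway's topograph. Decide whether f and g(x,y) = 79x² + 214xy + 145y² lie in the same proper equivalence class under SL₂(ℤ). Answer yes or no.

D₁ = -24, D₂ = -24
f: translate: b→0 (≡12 mod 12), so (6,12,7)→(6,0,1)
f: flip: (6,0,1)→(1,0,6)
f: reduced (well bottom): (1,0,6) with a≤c, −a<b≤a
g: translate: b→56 (≡214 mod 158), so (79,214,145)→(79,56,10)
g: flip: (79,56,10)→(10,-56,79)
g: translate: b→4 (≡-56 mod 20), so (10,-56,79)→(10,4,1)
g: flip: (10,4,1)→(1,-4,10)
g: translate: b→0 (≡-4 mod 2), so (1,-4,10)→(1,0,6)
g: reduced (well bottom): (1,0,6) with a≤c, −a<b≤a
reduced forms (1, 0, 6) vs (1, 0, 6) ⇒ equivalent

yes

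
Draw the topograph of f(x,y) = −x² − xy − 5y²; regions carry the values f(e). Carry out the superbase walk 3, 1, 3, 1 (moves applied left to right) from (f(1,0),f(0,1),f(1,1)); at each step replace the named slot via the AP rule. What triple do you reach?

start (-1,-5,-7) = (f(1,0),f(0,1),f(1,1))
replace slot 3: 2·((-1)+(-5)) − (-7) = -5 → (-1,-5,-5)
replace slot 1: 2·((-5)+(-5)) − (-1) = -19 → (-19,-5,-5)
replace slot 3: 2·((-19)+(-5)) − (-5) = -43 → (-19,-5,-43)
replace slot 1: 2·((-5)+(-43)) − (-19) = -77 → (-77,-5,-43)

-77,-5,-43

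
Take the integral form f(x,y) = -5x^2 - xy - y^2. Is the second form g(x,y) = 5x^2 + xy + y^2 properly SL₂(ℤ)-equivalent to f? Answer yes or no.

D₁ = -19, D₂ = -19
f is negative-definite; reduce −f:
−f: flip: (5,1,1)→(1,-1,5)
−f: translate: b→1 (≡-1 mod 2), so (1,-1,5)→(1,1,5)
−f: reduced (well bottom): (1,1,5) with a≤c, −a<b≤a
flip sign back: reduced form of f is (-1,-1,-5)
g: flip: (5,1,1)→(1,-1,5)
g: translate: b→1 (≡-1 mod 2), so (1,-1,5)→(1,1,5)
g: reduced (well bottom): (1,1,5) with a≤c, −a<b≤a
reduced forms (-1, -1, -5) vs (1, 1, 5) ⇒ inequivalent

no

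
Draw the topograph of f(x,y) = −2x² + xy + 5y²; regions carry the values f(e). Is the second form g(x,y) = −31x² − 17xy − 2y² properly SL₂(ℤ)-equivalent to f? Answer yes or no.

D₁ = 41, D₂ = 41
river cycle of f (length 10): (-2, 5, 2), (2, 3, -4), (-4, 5, 1), (1, 5, -4), (-4, 3, 2), (2, 5, -2), (-2, 3, 4), (4, 5, -1), (-1, 5, 4), (4, 3, -2)
river cycle of g (length 10): (-2, 5, 2), (2, 3, -4), (-4, 5, 1), (1, 5, -4), (-4, 3, 2), (2, 5, -2), (-2, 3, 4), (4, 5, -1), (-1, 5, 4), (4, 3, -2)
cycles coincide ⇒ equivalent

yes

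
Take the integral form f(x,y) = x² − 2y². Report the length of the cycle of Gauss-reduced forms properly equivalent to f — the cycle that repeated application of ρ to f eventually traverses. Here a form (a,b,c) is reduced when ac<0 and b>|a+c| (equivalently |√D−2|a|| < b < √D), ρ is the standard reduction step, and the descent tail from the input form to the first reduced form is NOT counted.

D = 8, ⌊√D⌋ = 2
descent: ρ → (-2,0,1)
descent: ρ → (1,2,-1)  [lands on river]
river: ρ → (-1,2,1)
ρ-cycle length = 2 (tail of 2 descent steps not counted)

2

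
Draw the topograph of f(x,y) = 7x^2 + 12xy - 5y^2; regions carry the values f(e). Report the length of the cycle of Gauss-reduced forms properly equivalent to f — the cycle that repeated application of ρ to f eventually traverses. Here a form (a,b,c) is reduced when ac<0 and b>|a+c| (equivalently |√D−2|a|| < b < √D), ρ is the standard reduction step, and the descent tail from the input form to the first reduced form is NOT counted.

D = 284, ⌊√D⌋ = 16
river: ρ → (-5,8,11)
river: ρ → (11,14,-2)
river: ρ → (-2,14,11)
river: ρ → (11,8,-5)
river: ρ → (-5,12,7)
river: ρ → (7,16,-1)
river: ρ → (-1,16,7)
river: ρ → (7,12,-5)
ρ-cycle length = 8 (tail of 0 descent steps not counted)

8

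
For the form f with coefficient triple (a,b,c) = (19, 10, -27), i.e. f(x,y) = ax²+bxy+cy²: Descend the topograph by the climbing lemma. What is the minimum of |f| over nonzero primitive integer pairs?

river: ρ → (-27,44,2)
river: ρ → (2,44,-27)
river: ρ → (-27,10,19)
river: ρ → (19,28,-18)
river: ρ → (-18,44,3)
river: ρ → (3,46,-3)
river: ρ → (-3,44,18)
river: ρ → (18,28,-19)
river: ρ → (-19,10,27)
river: ρ → (27,44,-2)
river: ρ → (-2,44,27)
river: ρ → (27,10,-19)
river: ρ → (-19,28,18)
river: ρ → (18,44,-3)
river: ρ → (-3,46,3)
river: ρ → (3,44,-18)
river: ρ → (-18,28,19)
river: ρ → (19,10,-27)
closes: descent 0, river 18
min |a| on river = 2

2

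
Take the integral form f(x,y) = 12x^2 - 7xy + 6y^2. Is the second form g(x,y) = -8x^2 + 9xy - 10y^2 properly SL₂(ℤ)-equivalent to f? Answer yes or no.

D₁ = -239, D₂ = -239
f: flip: (12,-7,6)→(6,7,12)
f: translate: b→-5 (≡7 mod 12), so (6,7,12)→(6,-5,11)
f: reduced (well bottom): (6,-5,11) with a≤c, −a<b≤a
g is negative-definite; reduce −g:
−g: translate: b→7 (≡-9 mod 16), so (8,-9,10)→(8,7,9)
−g: reduced (well bottom): (8,7,9) with a≤c, −a<b≤a
flip sign back: reduced form of g is (-8,-7,-9)
reduced forms (6, -5, 11) vs (-8, -7, -9) ⇒ inequivalent

no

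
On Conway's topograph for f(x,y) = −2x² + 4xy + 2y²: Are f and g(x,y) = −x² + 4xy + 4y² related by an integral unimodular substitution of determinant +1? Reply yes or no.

D₁ = 32, D₂ = 32
river cycle of f (length 2): (2, 4, -2), (-2, 4, 2)
river cycle of g (length 2): (4, 4, -1), (-1, 4, 4)
cycles differ ⇒ inequivalent

no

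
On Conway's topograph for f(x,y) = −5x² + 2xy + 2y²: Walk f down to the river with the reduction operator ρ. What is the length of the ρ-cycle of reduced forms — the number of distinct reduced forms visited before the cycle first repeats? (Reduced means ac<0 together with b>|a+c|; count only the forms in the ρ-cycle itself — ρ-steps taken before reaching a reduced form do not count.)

D = 44, ⌊√D⌋ = 6
descent: ρ → (2,6,-1)  [lands on river]
river: ρ → (-1,6,2)
ρ-cycle length = 2 (tail of 1 descent step not counted)

2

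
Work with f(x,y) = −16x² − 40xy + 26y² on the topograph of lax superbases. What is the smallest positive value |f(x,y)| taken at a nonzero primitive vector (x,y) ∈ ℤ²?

descent: ρ → (26,40,-16)  [lands on river]
river: ρ → (-16,56,2)
river: ρ → (2,56,-16)
river: ρ → (-16,40,26)
river: ρ → (26,12,-30)
river: ρ → (-30,48,8)
river: ρ → (8,48,-30)
river: ρ → (-30,12,26)
closes: descent 1, river 8
min |a| on river = 2

2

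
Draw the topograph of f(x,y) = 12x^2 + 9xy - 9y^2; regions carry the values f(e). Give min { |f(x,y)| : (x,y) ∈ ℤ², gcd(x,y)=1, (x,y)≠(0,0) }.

river: ρ → (-9,9,12)
river: ρ → (12,15,-6)
river: ρ → (-6,21,3)
river: ρ → (3,21,-6)
river: ρ → (-6,15,12)
river: ρ → (12,9,-9)
closes: descent 0, river 6
min |a| on river = 3

3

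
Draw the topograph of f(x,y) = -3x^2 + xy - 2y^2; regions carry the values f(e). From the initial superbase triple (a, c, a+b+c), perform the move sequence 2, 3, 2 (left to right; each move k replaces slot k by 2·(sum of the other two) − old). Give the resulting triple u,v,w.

start (-3,-2,-4) = (f(1,0),f(0,1),f(1,1))
replace slot 2: 2·((-3)+(-4)) − (-2) = -12 → (-3,-12,-4)
replace slot 3: 2·((-3)+(-12)) − (-4) = -26 → (-3,-12,-26)
replace slot 2: 2·((-3)+(-26)) − (-12) = -46 → (-3,-46,-26)

-3,-46,-26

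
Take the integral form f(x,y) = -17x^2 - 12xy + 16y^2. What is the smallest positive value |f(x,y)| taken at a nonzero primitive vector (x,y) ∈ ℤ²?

descent: ρ → (16,12,-17)  [lands on river]
river: ρ → (-17,22,11)
river: ρ → (11,22,-17)
river: ρ → (-17,12,16)
river: ρ → (16,20,-13)
river: ρ → (-13,32,4)
river: ρ → (4,32,-13)
river: ρ → (-13,20,16)
closes: descent 1, river 8
min |a| on river = 4

4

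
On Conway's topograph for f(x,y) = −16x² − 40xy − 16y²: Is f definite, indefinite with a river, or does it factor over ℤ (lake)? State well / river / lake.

D = b²−4ac = (-40)² − 4·(-16)·(-16) = 576
D = 24² is a perfect square ⇒ form factors over ℤ ⇒ lakes

lake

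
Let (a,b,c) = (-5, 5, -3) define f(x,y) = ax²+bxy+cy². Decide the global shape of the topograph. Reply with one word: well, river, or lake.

D = b²−4ac = 5² − 4·(-5)·(-3) = -35
D < 0 ⇒ definite ⇒ every region one sign ⇒ single well

well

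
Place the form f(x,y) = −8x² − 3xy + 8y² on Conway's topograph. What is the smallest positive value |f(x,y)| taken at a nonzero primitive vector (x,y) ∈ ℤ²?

descent: ρ → (8,3,-8)  [lands on river]
river: ρ → (-8,13,3)
river: ρ → (3,11,-12)
river: ρ → (-12,13,2)
river: ρ → (2,15,-5)
river: ρ → (-5,15,2)
river: ρ → (2,13,-12)
river: ρ → (-12,11,3)
river: ρ → (3,13,-8)
river: ρ → (-8,3,8)
river: ρ → (8,13,-3)
river: ρ → (-3,11,12)
river: ρ → (12,13,-2)
river: ρ → (-2,15,5)
river: ρ → (5,15,-2)
river: ρ → (-2,13,12)
river: ρ → (12,11,-3)
river: ρ → (-3,13,8)
closes: descent 1, river 18
min |a| on river = 2

2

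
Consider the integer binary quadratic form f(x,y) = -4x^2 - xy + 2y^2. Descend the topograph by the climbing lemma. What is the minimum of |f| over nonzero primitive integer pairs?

descent: ρ → (2,5,-1)  [lands on river]
river: ρ → (-1,5,2)
river: ρ → (2,3,-3)
river: ρ → (-3,3,2)
closes: descent 1, river 4
min |a| on river = 1

1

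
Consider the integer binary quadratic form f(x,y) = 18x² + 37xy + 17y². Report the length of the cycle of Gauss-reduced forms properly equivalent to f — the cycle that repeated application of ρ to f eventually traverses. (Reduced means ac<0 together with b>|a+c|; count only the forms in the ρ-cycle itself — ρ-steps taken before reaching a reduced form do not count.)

D = 145, ⌊√D⌋ = 12
descent: ρ → (17,-3,-2)
descent: ρ → (-2,11,3)  [lands on river]
river: ρ → (3,7,-8)
river: ρ → (-8,9,2)
river: ρ → (2,11,-3)
river: ρ → (-3,7,8)
river: ρ → (8,9,-2)
ρ-cycle length = 6 (tail of 2 descent steps not counted)

6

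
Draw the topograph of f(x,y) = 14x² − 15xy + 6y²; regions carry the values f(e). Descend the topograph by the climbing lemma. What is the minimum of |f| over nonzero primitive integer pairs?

translate: b→13 (≡-15 mod 28), so (14,-15,6)→(14,13,5)
flip: (14,13,5)→(5,-13,14)
translate: b→-3 (≡-13 mod 10), so (5,-13,14)→(5,-3,6)
reduced (well bottom): (5,-3,6) with a≤c, −a<b≤a
well minimum = a = 5

5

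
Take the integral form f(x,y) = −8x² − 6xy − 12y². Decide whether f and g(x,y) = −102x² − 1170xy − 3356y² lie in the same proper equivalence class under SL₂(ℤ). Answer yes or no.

D₁ = -348, D₂ = -348
f is negative-definite; reduce −f:
−f: reduced (well bottom): (8,6,12) with a≤c, −a<b≤a
flip sign back: reduced form of f is (-8,-6,-12)
g is negative-definite; reduce −g:
−g: translate: b→-54 (≡1170 mod 204), so (102,1170,3356)→(102,-54,8)
−g: flip: (102,-54,8)→(8,54,102)
−g: translate: b→6 (≡54 mod 16), so (8,54,102)→(8,6,12)
−g: reduced (well bottom): (8,6,12) with a≤c, −a<b≤a
flip sign back: reduced form of g is (-8,-6,-12)
reduced forms (-8, -6, -12) vs (-8, -6, -12) ⇒ equivalent

yes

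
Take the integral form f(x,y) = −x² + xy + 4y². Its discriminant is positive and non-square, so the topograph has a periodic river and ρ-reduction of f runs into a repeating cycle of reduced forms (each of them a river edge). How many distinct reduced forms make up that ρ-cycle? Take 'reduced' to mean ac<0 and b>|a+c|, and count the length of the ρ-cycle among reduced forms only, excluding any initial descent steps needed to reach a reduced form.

D = 17, ⌊√D⌋ = 4
descent: ρ → (4,-1,-1)
descent: ρ → (-1,3,2)  [lands on river]
river: ρ → (2,1,-2)
river: ρ → (-2,3,1)
river: ρ → (1,3,-2)
river: ρ → (-2,1,2)
river: ρ → (2,3,-1)
ρ-cycle length = 6 (tail of 2 descent steps not counted)

6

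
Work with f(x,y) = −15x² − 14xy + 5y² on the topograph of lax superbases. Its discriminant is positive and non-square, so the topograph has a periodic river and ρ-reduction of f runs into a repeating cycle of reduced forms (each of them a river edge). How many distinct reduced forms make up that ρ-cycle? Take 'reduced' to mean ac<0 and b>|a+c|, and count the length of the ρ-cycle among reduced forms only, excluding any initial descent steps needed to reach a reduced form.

D = 496, ⌊√D⌋ = 22
descent: ρ → (5,14,-15)  [lands on river]
river: ρ → (-15,16,4)
river: ρ → (4,16,-15)
river: ρ → (-15,14,5)
river: ρ → (5,16,-12)
river: ρ → (-12,8,9)
river: ρ → (9,10,-11)
river: ρ → (-11,12,8)
river: ρ → (8,20,-3)
river: ρ → (-3,22,1)
river: ρ → (1,22,-3)
river: ρ → (-3,20,8)
river: ρ → (8,12,-11)
river: ρ → (-11,10,9)
river: ρ → (9,8,-12)
river: ρ → (-12,16,5)
ρ-cycle length = 16 (tail of 1 descent step not counted)

16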